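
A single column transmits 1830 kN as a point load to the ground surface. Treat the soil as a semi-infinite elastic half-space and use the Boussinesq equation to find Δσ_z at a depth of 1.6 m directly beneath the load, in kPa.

Boussinesq vertical stress below a point load on an elastic half-space:
Δσ_z = 3P/(2πz²) · [1 + (r/z)²]^(−5/2)
r/z = 0/1.6 = 0; [1+(r/z)²]^(−5/2) = 1.
Δσ_z = 3×1830/(2π×1.6²) × 1 = 341.31 × 1 = 341.3 kPa

Δσ_z ≈ 341 kPa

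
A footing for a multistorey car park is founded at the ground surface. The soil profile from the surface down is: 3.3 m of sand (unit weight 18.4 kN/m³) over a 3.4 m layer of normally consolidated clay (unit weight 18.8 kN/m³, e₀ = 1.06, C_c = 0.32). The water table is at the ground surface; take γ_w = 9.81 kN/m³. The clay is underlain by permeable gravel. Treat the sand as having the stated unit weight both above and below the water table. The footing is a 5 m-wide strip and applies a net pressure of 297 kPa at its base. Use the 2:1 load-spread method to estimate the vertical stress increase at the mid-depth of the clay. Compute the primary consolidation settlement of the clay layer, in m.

Mid-depth of clay below the ground surface: z = 3.3 + 3.4/2 = 5 m.
Total vertical stress at mid-clay: σ_v = 18.4×3.3 + 18.8×1.7 = 92.68 kPa.
Pore pressure: u = 9.81×(5 − 0) = 49.05 kPa.
Initial effective stress: σ'_0 = σ_v − u = 92.68 − 49.05 = 43.63 kPa.
Stress increase at mid-clay by the 2:1 spreading method:
Δσ = qB/(B+z) = 297×5/(5+5) = 148.5 kPa
Final effective stress: σ'_f = σ'_0 + Δσ = 43.63 + 148.5 = 192.13 kPa.
Normally consolidated clay, so the full stress increment lies on the virgin compression line:
S_c = C_c·H/(1+e₀)·log₁₀(σ'_f/σ'_0) = 0.32×3.4/(1+1.06)×log₁₀(192.13/43.63)
    = 0.52816 × 0.64381 = 0.34 m

S_c ≈ 0.34 m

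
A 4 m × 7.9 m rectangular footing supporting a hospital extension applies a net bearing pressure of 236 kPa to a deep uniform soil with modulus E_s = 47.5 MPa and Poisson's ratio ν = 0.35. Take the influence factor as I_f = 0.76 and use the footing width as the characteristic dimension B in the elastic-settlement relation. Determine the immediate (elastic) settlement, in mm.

S_e ≈ 13.3 mm

Immediate (elastic) settlement: S_e = q·B·(1−ν²)/E_s · I_f.
E_s = 47.5 MPa = 47500 kPa.
S_e = 236 × 4 × (1 − 0.35²) / 47500 × 0.76
    = 236 × 4 × 0.8775 / 47500 × 0.76
    = 0.01325 m = 13.25 mm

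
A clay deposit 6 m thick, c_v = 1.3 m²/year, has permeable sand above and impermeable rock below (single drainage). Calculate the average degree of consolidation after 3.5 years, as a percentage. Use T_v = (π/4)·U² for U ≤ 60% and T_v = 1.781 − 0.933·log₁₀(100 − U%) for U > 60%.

U ≈ 40.1 %

Drainage path length: H_d = H = 6 m (single drainage).
T_v = c_v·t/H_d² = 1.3×3.5/6² = 0.12639.
T_v = 0.12639 corresponds to the U ≤ 60% branch:
U = √(4T_v/π) = 0.4012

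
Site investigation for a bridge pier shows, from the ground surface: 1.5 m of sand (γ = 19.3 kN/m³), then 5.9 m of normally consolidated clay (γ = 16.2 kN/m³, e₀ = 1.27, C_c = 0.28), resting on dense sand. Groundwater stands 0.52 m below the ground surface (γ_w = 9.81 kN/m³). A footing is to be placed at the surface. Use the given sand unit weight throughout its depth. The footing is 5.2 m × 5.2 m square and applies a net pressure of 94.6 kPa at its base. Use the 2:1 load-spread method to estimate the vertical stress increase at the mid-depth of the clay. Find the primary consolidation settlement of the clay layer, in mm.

S_c ≈ 171 mm

Mid-depth of clay below the ground surface: z = 1.5 + 5.9/2 = 4.45 m.
Total vertical stress at mid-clay: σ_v = 19.3×1.5 + 16.2×2.95 = 76.74 kPa.
Pore pressure: u = 9.81×(4.45 − 0.52) = 38.553 kPa.
Initial effective stress: σ'_0 = σ_v − u = 76.74 − 38.553 = 38.187 kPa.
Stress increase at mid-clay by the 2:1 spreading method:
Δσ = qBL/((B+z)(L+z)) = 94.6×5.2×5.2/((5.2+4.45)(5.2+4.45)) = 27.469 kPa
Final effective stress: σ'_f = σ'_0 + Δσ = 38.187 + 27.469 = 65.656 kPa.
Normally consolidated clay, so the full stress increment lies on the virgin compression line:
S_c = C_c·H/(1+e₀)·log₁₀(σ'_f/σ'_0) = 0.28×5.9/(1+1.27)×log₁₀(65.656/38.187)
    = 0.72775 × 0.23536 = 0.1713 m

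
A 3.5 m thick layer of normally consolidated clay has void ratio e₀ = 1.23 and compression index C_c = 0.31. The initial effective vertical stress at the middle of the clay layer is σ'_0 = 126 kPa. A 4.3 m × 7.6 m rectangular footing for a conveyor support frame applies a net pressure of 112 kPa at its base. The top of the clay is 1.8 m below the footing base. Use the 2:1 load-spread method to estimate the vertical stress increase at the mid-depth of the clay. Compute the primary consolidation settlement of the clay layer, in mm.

S_c ≈ 60.6 mm

Mid-depth of clay below the footing base: z = 1.8 + 3.5/2 = 3.55 m.
Stress increase at mid-clay by the 2:1 spreading method:
Δσ = qBL/((B+z)(L+z)) = 112×4.3×7.6/((4.3+3.55)(7.6+3.55)) = 41.817 kPa
Final effective stress: σ'_f = σ'_0 + Δσ = 126 + 41.817 = 167.82 kPa.
Normally consolidated clay, so the full stress increment lies on the virgin compression line:
S_c = C_c·H/(1+e₀)·log₁₀(σ'_f/σ'_0) = 0.31×3.5/(1+1.23)×log₁₀(167.82/126)
    = 0.48655 × 0.12447 = 0.06056 m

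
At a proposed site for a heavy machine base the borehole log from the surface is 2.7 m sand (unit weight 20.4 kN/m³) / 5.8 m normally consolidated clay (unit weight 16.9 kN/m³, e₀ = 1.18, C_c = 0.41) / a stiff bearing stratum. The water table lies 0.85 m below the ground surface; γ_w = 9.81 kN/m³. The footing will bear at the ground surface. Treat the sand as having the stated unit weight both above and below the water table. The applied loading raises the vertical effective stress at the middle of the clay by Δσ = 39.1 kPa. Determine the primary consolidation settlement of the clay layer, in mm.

S_c ≈ 246 mm

Mid-depth of clay below the ground surface: z = 2.7 + 5.8/2 = 5.6 m.
Total vertical stress at mid-clay: σ_v = 20.4×2.7 + 16.9×2.9 = 104.09 kPa.
Pore pressure: u = 9.81×(5.6 − 0.85) = 46.598 kPa.
Initial effective stress: σ'_0 = σ_v − u = 104.09 − 46.598 = 57.492 kPa.
Final effective stress: σ'_f = σ'_0 + Δσ = 57.492 + 39.1 = 96.592 kPa.
Normally consolidated clay, so the full stress increment lies on the virgin compression line:
S_c = C_c·H/(1+e₀)·log₁₀(σ'_f/σ'_0) = 0.41×5.8/(1+1.18)×log₁₀(96.592/57.492)
    = 1.0908 × 0.22533 = 0.2458 m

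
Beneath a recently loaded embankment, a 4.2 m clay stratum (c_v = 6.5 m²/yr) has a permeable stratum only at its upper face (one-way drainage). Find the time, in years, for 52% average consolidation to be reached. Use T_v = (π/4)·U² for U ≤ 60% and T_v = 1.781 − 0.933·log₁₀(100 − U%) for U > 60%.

t ≈ 0.576 years

Drainage path length: H_d = H = 4.2 m (single drainage).
U ≤ 60%: T_v = (π/4)·U² = (π/4)×0.52² = 0.21237.
t = T_v·H_d²/c_v = 0.21237×4.2²/6.5 = 0.5763 years.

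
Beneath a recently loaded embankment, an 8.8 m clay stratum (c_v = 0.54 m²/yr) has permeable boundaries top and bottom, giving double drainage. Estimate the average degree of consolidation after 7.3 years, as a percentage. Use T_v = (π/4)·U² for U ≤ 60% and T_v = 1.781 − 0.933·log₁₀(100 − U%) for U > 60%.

Drainage path length: H_d = H/2 = 4.4 m (double drainage).
T_v = c_v·t/H_d² = 0.54×7.3/4.4² = 0.20362.
T_v = 0.20362 corresponds to the U ≤ 60% branch:
U = √(4T_v/π) = 0.5092

U ≈ 50.9 %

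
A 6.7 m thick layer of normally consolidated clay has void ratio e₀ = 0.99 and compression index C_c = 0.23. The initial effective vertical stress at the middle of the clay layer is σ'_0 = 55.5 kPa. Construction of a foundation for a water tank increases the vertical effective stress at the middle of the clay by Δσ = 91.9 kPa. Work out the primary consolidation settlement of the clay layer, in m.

S_c ≈ 0.328 m

Final effective stress: σ'_f = σ'_0 + Δσ = 55.5 + 91.9 = 147.4 kPa.
Normally consolidated clay, so the full stress increment lies on the virgin compression line:
S_c = C_c·H/(1+e₀)·log₁₀(σ'_f/σ'_0) = 0.23×6.7/(1+0.99)×log₁₀(147.4/55.5)
    = 0.77437 × 0.4242 = 0.3285 m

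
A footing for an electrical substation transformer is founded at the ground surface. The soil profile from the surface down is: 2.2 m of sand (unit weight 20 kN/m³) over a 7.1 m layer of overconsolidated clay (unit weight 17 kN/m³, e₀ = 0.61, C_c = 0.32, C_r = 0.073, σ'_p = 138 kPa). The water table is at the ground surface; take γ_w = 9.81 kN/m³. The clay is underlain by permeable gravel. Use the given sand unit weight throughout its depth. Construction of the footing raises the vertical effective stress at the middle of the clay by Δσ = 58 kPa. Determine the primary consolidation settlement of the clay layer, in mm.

Mid-depth of clay below the ground surface: z = 2.2 + 7.1/2 = 5.75 m.
Total vertical stress at mid-clay: σ_v = 20×2.2 + 17×3.55 = 104.35 kPa.
Pore pressure: u = 9.81×(5.75 − 0) = 56.408 kPa.
Initial effective stress: σ'_0 = σ_v − u = 104.35 − 56.408 = 47.942 kPa.
Final effective stress: σ'_f = 47.942 + 58 = 105.94 kPa.
σ'_f = 105.94 ≤ σ'_p = 138 kPa, so the clay remains overconsolidated and only the recompression index applies:
S_c = C_r·H/(1+e₀)·log₁₀(σ'_f/σ'_0) = 0.073×7.1/1.61×log₁₀(105.94/47.942)
    = 0.32192 × 0.34434 = 0.1109 m

S_c ≈ 111 mm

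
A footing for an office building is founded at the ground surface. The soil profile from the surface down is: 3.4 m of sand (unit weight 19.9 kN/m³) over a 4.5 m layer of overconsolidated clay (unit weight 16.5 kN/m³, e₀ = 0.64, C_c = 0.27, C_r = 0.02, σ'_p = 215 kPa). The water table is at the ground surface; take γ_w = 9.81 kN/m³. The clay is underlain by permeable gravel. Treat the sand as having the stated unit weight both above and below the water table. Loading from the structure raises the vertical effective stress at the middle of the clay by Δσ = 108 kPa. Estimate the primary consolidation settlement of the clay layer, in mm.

Mid-depth of clay below the ground surface: z = 3.4 + 4.5/2 = 5.65 m.
Total vertical stress at mid-clay: σ_v = 19.9×3.4 + 16.5×2.25 = 104.78 kPa.
Pore pressure: u = 9.81×(5.65 − 0) = 55.427 kPa.
Initial effective stress: σ'_0 = σ_v − u = 104.78 − 55.427 = 49.353 kPa.
Final effective stress: σ'_f = 49.353 + 108 = 157.35 kPa.
σ'_f = 157.35 ≤ σ'_p = 215 kPa, so the clay remains overconsolidated and only the recompression index applies:
S_c = C_r·H/(1+e₀)·log₁₀(σ'_f/σ'_0) = 0.02×4.5/1.64×log₁₀(157.35/49.353)
    = 0.054878 × 0.50355 = 0.02763 m

S_c ≈ 27.6 mm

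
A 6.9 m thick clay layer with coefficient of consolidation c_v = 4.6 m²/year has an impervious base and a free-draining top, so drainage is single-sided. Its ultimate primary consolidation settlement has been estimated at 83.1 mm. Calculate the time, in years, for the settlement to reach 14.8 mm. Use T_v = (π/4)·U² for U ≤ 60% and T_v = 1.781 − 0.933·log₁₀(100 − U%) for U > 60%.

Drainage path length: H_d = H = 6.9 m (single drainage).
U = S(t)/S_ult = 14.8/83.1 = 0.1781.
U ≤ 60%: T_v = (π/4)·U² = (π/4)×0.1781² = 0.024912.
t = T_v·H_d²/c_v = 0.024912×6.9²/4.6 = 0.2578 years.

t ≈ 0.258 years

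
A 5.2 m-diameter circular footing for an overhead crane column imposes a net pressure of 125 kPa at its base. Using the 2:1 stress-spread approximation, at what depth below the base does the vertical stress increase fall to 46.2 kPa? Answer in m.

2:1 spreading — at depth z the loaded area has grown by z in each plan dimension:
qD²/(D+z)² = Δσ_z ⇒ z = D(√(q/Δσ_z) − 1) = 5.2×(√(125/46.2) − 1) = 3.353 m

z ≈ 3.35 m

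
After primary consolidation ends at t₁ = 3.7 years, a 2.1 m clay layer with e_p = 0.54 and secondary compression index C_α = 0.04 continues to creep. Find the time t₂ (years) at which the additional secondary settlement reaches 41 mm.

t₂ ≈ 20.9 years

S_s = C_α·H/(1+e_p)·log₁₀(t₂/t₁) ⇒ log₁₀(t₂/t₁) = S_s·(1+e_p)/(C_α·H).
log₁₀(t₂/t₁) = 0.041 × (1+0.54) / (0.04×2.1) = 0.7517
t₂ = t₁ × 10^0.7517 = 3.7 × 5.645 = 20.89 years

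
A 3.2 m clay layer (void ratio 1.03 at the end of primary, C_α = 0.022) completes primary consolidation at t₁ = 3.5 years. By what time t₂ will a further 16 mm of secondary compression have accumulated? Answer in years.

S_s = C_α·H/(1+e_p)·log₁₀(t₂/t₁) ⇒ log₁₀(t₂/t₁) = S_s·(1+e_p)/(C_α·H).
log₁₀(t₂/t₁) = 0.016 × (1+1.03) / (0.022×3.2) = 0.4614
t₂ = t₁ × 10^0.4614 = 3.5 × 2.893 = 10.13 years

t₂ ≈ 10.1 years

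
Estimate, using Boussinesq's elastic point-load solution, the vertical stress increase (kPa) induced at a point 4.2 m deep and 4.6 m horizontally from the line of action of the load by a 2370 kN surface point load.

Boussinesq vertical stress below a point load on an elastic half-space:
Δσ_z = 3P/(2πz²) · [1 + (r/z)²]^(−5/2)
r/z = 4.6/4.2 = 1.0952; [1+(r/z)²]^(−5/2) = 0.13937.
Δσ_z = 3×2370/(2π×4.2²) × 0.13937 = 64.149 × 0.13937 = 8.94 kPa

Δσ_z ≈ 8.94 kPa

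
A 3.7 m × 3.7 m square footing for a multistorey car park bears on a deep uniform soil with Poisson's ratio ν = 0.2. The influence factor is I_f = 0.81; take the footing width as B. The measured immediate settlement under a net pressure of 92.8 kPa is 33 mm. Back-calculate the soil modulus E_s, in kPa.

S_e = q·B·(1−ν²)/E_s · I_f  ⇒  E_s = q·B·(1−ν²)·I_f / S_e.
E_s = 92.8 × 3.7 × 0.96 × 0.81 / 0.033 = 8091 kPa

E_s ≈ 8090 kPa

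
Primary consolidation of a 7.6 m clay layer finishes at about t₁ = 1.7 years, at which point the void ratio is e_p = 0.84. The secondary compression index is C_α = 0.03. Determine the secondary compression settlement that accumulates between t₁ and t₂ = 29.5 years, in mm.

S_s ≈ 154 mm

Secondary compression: S_s = C_α·H/(1+e_p)·log₁₀(t₂/t₁)
S_s = 0.03×7.6/(1+0.84)×log₁₀(29.5/1.7)
    = 0.1239 × 1.239 = 0.1536 m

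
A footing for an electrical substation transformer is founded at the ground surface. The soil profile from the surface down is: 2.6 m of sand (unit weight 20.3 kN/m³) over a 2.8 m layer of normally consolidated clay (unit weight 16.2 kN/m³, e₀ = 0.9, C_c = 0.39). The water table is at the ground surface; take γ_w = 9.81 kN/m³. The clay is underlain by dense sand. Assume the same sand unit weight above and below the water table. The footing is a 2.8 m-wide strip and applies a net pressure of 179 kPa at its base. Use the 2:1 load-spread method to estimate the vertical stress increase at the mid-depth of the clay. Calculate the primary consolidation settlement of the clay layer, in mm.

S_c ≈ 277 mm

Mid-depth of clay below the ground surface: z = 2.6 + 2.8/2 = 4 m.
Total vertical stress at mid-clay: σ_v = 20.3×2.6 + 16.2×1.4 = 75.46 kPa.
Pore pressure: u = 9.81×(4 − 0) = 39.24 kPa.
Initial effective stress: σ'_0 = σ_v − u = 75.46 − 39.24 = 36.22 kPa.
Stress increase at mid-clay by the 2:1 spreading method:
Δσ = qB/(B+z) = 179×2.8/(2.8+4) = 73.706 kPa
Final effective stress: σ'_f = σ'_0 + Δσ = 36.22 + 73.706 = 109.93 kPa.
Normally consolidated clay, so the full stress increment lies on the virgin compression line:
S_c = C_c·H/(1+e₀)·log₁₀(σ'_f/σ'_0) = 0.39×2.8/(1+0.9)×log₁₀(109.93/36.22)
    = 0.57474 × 0.48217 = 0.2771 m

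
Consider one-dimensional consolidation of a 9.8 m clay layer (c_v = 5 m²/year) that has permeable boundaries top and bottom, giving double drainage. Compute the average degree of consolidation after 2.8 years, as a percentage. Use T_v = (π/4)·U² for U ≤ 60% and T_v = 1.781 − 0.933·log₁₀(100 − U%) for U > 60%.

Drainage path length: H_d = H/2 = 4.9 m (double drainage).
T_v = c_v·t/H_d² = 5×2.8/4.9² = 0.58309.
T_v = 0.58309 corresponds to the U > 60% branch:
U = 1 − 10^((1.781 − T_v)/0.933)/100 = 0.8077

U ≈ 80.8 %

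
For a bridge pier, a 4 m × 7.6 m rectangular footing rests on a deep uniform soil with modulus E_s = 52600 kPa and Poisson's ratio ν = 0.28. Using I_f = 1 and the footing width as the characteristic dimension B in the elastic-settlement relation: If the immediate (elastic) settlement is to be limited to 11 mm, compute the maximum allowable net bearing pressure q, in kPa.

q ≈ 157 kPa

S_e = q·B·(1−ν²)/E_s · I_f  ⇒  q = S_e·E_s / (B·(1−ν²)·I_f).
q = 0.011 × 52600 / (4 × 0.9216 × 1) = 157 kPa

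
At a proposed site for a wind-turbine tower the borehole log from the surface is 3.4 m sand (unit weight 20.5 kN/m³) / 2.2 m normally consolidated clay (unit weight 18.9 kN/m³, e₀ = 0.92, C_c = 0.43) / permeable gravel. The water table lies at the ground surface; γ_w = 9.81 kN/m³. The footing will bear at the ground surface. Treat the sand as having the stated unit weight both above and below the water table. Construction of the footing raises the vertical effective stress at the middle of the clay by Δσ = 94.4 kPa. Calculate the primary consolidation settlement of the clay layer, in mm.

S_c ≈ 238 mm

Mid-depth of clay below the ground surface: z = 3.4 + 2.2/2 = 4.5 m.
Total vertical stress at mid-clay: σ_v = 20.5×3.4 + 18.9×1.1 = 90.49 kPa.
Pore pressure: u = 9.81×(4.5 − 0) = 44.145 kPa.
Initial effective stress: σ'_0 = σ_v − u = 90.49 − 44.145 = 46.345 kPa.
Final effective stress: σ'_f = σ'_0 + Δσ = 46.345 + 94.4 = 140.75 kPa.
Normally consolidated clay, so the full stress increment lies on the virgin compression line:
S_c = C_c·H/(1+e₀)·log₁₀(σ'_f/σ'_0) = 0.43×2.2/(1+0.92)×log₁₀(140.75/46.345)
    = 0.49271 × 0.48245 = 0.2377 m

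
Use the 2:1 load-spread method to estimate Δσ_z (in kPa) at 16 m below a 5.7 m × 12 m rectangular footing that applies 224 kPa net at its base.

By the 2:1 method the load spreads at 1 horizontal : 2 vertical, so at depth z the loaded area has grown by z in each plan dimension:
Δσ = qBL/((B+z)(L+z)) = 224×5.7×12/((5.7+16)(12+16)) = 25.217 kPa

Δσ_z ≈ 25.2 kPa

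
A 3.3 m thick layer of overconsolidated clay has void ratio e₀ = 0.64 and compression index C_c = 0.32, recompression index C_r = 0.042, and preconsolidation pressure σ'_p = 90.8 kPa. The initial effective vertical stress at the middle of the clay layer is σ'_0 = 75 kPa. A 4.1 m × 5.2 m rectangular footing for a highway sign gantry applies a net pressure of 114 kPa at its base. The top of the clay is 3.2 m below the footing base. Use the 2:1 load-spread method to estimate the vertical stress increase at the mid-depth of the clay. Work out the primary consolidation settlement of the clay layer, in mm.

Mid-depth of clay below the footing base: z = 3.2 + 3.3/2 = 4.85 m.
Stress increase at mid-clay by the 2:1 spreading method:
Δσ = qBL/((B+z)(L+z)) = 114×4.1×5.2/((4.1+4.85)(5.2+4.85)) = 27.021 kPa
Final effective stress: σ'_f = 75 + 27.021 = 102.02 kPa.
σ'_f = 102.02 > σ'_p = 90.8 kPa, so the stress path crosses the preconsolidation pressure — recompression up to σ'_p, then virgin compression beyond:
S_c = H/(1+e₀)·[C_r·log₁₀(σ'_p/σ'_0) + C_c·log₁₀(σ'_f/σ'_p)]
    = 3.3/1.64 × [0.042×log₁₀(90.8/75) + 0.32×log₁₀(102.02/90.8)]
    = 2.0122 × [0.003487 + 0.016192] = 0.0396 m

S_c ≈ 39.6 mm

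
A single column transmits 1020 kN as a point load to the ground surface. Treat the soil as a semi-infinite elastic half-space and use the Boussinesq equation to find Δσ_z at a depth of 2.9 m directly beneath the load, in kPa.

Δσ_z ≈ 57.9 kPa

Boussinesq vertical stress below a point load on an elastic half-space:
Δσ_z = 3P/(2πz²) · [1 + (r/z)²]^(−5/2)
r/z = 0/2.9 = 0; [1+(r/z)²]^(−5/2) = 1.
Δσ_z = 3×1020/(2π×2.9²) × 1 = 57.909 × 1 = 57.91 kPa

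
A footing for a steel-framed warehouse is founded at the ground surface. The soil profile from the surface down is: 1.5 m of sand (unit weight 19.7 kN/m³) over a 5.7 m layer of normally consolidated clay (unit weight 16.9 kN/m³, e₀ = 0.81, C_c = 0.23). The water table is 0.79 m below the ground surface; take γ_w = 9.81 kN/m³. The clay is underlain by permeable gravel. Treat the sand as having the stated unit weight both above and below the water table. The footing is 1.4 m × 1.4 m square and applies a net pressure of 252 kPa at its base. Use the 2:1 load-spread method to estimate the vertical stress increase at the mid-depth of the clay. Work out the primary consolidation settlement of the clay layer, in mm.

Mid-depth of clay below the ground surface: z = 1.5 + 5.7/2 = 4.35 m.
Total vertical stress at mid-clay: σ_v = 19.7×1.5 + 16.9×2.85 = 77.715 kPa.
Pore pressure: u = 9.81×(4.35 − 0.79) = 34.924 kPa.
Initial effective stress: σ'_0 = σ_v − u = 77.715 − 34.924 = 42.791 kPa.
Stress increase at mid-clay by the 2:1 spreading method:
Δσ = qBL/((B+z)(L+z)) = 252×1.4×1.4/((1.4+4.35)(1.4+4.35)) = 14.939 kPa
Final effective stress: σ'_f = σ'_0 + Δσ = 42.791 + 14.939 = 57.73 kPa.
Normally consolidated clay, so the full stress increment lies on the virgin compression line:
S_c = C_c·H/(1+e₀)·log₁₀(σ'_f/σ'_0) = 0.23×5.7/(1+0.81)×log₁₀(57.73/42.791)
    = 0.72431 × 0.13005 = 0.0942 m

S_c ≈ 94.2 mm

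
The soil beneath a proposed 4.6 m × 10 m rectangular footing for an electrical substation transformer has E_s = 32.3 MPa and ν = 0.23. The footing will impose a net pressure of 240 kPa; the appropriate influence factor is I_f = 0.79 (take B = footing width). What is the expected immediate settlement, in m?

Immediate (elastic) settlement: S_e = q·B·(1−ν²)/E_s · I_f.
E_s = 32.3 MPa = 32300 kPa.
S_e = 240 × 4.6 × (1 − 0.23²) / 32300 × 0.79
    = 240 × 4.6 × 0.9471 / 32300 × 0.79
    = 0.02557 m

S_e ≈ 0.0256 m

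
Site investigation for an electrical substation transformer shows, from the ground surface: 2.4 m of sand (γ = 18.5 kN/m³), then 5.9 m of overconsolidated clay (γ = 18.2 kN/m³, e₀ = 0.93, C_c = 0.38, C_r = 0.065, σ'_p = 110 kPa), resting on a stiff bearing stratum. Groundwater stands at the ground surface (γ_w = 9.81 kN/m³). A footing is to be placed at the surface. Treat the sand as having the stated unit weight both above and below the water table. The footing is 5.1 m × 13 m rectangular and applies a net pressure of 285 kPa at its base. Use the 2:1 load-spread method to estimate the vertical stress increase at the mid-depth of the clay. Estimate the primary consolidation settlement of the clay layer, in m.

S_c ≈ 0.212 m

Mid-depth of clay below the ground surface: z = 2.4 + 5.9/2 = 5.35 m.
Total vertical stress at mid-clay: σ_v = 18.5×2.4 + 18.2×2.95 = 98.09 kPa.
Pore pressure: u = 9.81×(5.35 − 0) = 52.483 kPa.
Initial effective stress: σ'_0 = σ_v − u = 98.09 − 52.483 = 45.607 kPa.
Stress increase at mid-clay by the 2:1 spreading method:
Δσ = qBL/((B+z)(L+z)) = 285×5.1×13/((5.1+5.35)(13+5.35)) = 98.539 kPa
Final effective stress: σ'_f = 45.607 + 98.539 = 144.15 kPa.
σ'_f = 144.15 > σ'_p = 110 kPa, so the stress path crosses the preconsolidation pressure — recompression up to σ'_p, then virgin compression beyond:
S_c = H/(1+e₀)·[C_r·log₁₀(σ'_p/σ'_0) + C_c·log₁₀(σ'_f/σ'_p)]
    = 5.9/1.93 × [0.065×log₁₀(110/45.607) + 0.38×log₁₀(144.15/110)]
    = 3.057 × [0.024853 + 0.04462] = 0.2124 m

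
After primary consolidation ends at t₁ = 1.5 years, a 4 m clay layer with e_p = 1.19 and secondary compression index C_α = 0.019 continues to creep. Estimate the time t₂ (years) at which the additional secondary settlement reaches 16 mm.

S_s = C_α·H/(1+e_p)·log₁₀(t₂/t₁) ⇒ log₁₀(t₂/t₁) = S_s·(1+e_p)/(C_α·H).
log₁₀(t₂/t₁) = 0.016 × (1+1.19) / (0.019×4) = 0.4611
t₂ = t₁ × 10^0.4611 = 1.5 × 2.891 = 4.337 years

t₂ ≈ 4.34 years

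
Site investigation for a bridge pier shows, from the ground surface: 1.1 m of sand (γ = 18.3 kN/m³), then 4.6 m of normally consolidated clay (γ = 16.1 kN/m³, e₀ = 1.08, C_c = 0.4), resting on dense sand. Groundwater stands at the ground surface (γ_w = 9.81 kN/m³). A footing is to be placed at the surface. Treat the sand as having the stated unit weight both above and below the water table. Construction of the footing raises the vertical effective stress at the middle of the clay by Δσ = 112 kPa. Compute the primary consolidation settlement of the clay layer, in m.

Mid-depth of clay below the ground surface: z = 1.1 + 4.6/2 = 3.4 m.
Total vertical stress at mid-clay: σ_v = 18.3×1.1 + 16.1×2.3 = 57.16 kPa.
Pore pressure: u = 9.81×(3.4 − 0) = 33.354 kPa.
Initial effective stress: σ'_0 = σ_v − u = 57.16 − 33.354 = 23.806 kPa.
Final effective stress: σ'_f = σ'_0 + Δσ = 23.806 + 112 = 135.81 kPa.
Normally consolidated clay, so the full stress increment lies on the virgin compression line:
S_c = C_c·H/(1+e₀)·log₁₀(σ'_f/σ'_0) = 0.4×4.6/(1+1.08)×log₁₀(135.81/23.806)
    = 0.88462 × 0.75625 = 0.669 m

S_c ≈ 0.669 m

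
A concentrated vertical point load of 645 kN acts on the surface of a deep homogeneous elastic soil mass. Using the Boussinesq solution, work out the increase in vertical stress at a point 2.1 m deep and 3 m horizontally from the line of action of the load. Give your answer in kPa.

Boussinesq vertical stress below a point load on an elastic half-space:
Δσ_z = 3P/(2πz²) · [1 + (r/z)²]^(−5/2)
r/z = 3/2.1 = 1.4286; [1+(r/z)²]^(−5/2) = 0.062019.
Δσ_z = 3×645/(2π×2.1²) × 0.062019 = 69.833 × 0.062019 = 4.331 kPa

Δσ_z ≈ 4.33 kPa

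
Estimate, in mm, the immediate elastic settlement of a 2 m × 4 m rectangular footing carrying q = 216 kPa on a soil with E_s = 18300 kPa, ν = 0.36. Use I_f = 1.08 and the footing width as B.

Immediate (elastic) settlement: S_e = q·B·(1−ν²)/E_s · I_f.
S_e = 216 × 2 × (1 − 0.36²) / 18300 × 1.08
    = 216 × 2 × 0.8704 / 18300 × 1.08
    = 0.02219 m = 22.19 mm

S_e ≈ 22.2 mm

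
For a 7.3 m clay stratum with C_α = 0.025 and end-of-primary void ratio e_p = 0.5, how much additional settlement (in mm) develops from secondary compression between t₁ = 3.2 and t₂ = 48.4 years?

Secondary compression: S_s = C_α·H/(1+e_p)·log₁₀(t₂/t₁)
S_s = 0.025×7.3/(1+0.5)×log₁₀(48.4/3.2)
    = 0.1217 × 1.18 = 0.1435 m

S_s ≈ 144 mm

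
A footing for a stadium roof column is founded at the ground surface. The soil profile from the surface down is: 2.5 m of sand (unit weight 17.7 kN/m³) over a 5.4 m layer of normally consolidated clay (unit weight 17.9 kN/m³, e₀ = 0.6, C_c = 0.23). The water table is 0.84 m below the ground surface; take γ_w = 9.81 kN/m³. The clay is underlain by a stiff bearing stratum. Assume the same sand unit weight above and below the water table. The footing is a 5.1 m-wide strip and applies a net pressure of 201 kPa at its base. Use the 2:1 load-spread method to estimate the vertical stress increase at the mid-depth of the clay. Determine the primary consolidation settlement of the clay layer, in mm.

Mid-depth of clay below the ground surface: z = 2.5 + 5.4/2 = 5.2 m.
Total vertical stress at mid-clay: σ_v = 17.7×2.5 + 17.9×2.7 = 92.58 kPa.
Pore pressure: u = 9.81×(5.2 − 0.84) = 42.772 kPa.
Initial effective stress: σ'_0 = σ_v − u = 92.58 − 42.772 = 49.808 kPa.
Stress increase at mid-clay by the 2:1 spreading method:
Δσ = qB/(B+z) = 201×5.1/(5.1+5.2) = 99.524 kPa
Final effective stress: σ'_f = σ'_0 + Δσ = 49.808 + 99.524 = 149.33 kPa.
Normally consolidated clay, so the full stress increment lies on the virgin compression line:
S_c = C_c·H/(1+e₀)·log₁₀(σ'_f/σ'_0) = 0.23×5.4/(1+0.6)×log₁₀(149.33/49.808)
    = 0.77625 × 0.47685 = 0.3702 m

S_c ≈ 370 mm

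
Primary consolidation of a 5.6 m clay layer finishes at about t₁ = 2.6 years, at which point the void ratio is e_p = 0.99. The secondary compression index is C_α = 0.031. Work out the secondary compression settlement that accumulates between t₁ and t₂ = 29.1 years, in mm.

S_s ≈ 91.5 mm

Secondary compression: S_s = C_α·H/(1+e_p)·log₁₀(t₂/t₁)
S_s = 0.031×5.6/(1+0.99)×log₁₀(29.1/2.6)
    = 0.08724 × 1.049 = 0.0915 m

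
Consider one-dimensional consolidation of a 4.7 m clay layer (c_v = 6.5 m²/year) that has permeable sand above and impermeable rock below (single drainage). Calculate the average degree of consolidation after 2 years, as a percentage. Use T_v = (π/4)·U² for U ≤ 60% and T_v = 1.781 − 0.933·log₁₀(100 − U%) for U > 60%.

Drainage path length: H_d = H = 4.7 m (single drainage).
T_v = c_v·t/H_d² = 6.5×2/4.7² = 0.5885.
T_v = 0.5885 corresponds to the U > 60% branch:
U = 1 − 10^((1.781 − T_v)/0.933)/100 = 0.8103

U ≈ 81 %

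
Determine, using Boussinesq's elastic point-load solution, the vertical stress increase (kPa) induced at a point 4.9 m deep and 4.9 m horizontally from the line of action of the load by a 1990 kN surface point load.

Boussinesq vertical stress below a point load on an elastic half-space:
Δσ_z = 3P/(2πz²) · [1 + (r/z)²]^(−5/2)
r/z = 4.9/4.9 = 1; [1+(r/z)²]^(−5/2) = 0.17678.
Δσ_z = 3×1990/(2π×4.9²) × 0.17678 = 39.573 × 0.17678 = 6.996 kPa

Δσ_z ≈ 7 kPa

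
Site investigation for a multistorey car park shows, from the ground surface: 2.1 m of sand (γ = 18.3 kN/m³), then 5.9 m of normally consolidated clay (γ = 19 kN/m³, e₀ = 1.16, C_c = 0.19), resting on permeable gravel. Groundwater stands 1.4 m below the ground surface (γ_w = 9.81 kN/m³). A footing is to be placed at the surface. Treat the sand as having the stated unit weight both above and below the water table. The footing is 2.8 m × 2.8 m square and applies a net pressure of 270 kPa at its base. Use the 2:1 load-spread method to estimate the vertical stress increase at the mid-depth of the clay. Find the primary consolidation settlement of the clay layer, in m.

Mid-depth of clay below the ground surface: z = 2.1 + 5.9/2 = 5.05 m.
Total vertical stress at mid-clay: σ_v = 18.3×2.1 + 19×2.95 = 94.48 kPa.
Pore pressure: u = 9.81×(5.05 − 1.4) = 35.806 kPa.
Initial effective stress: σ'_0 = σ_v − u = 94.48 − 35.806 = 58.674 kPa.
Stress increase at mid-clay by the 2:1 spreading method:
Δσ = qBL/((B+z)(L+z)) = 270×2.8×2.8/((2.8+5.05)(2.8+5.05)) = 34.351 kPa
Final effective stress: σ'_f = σ'_0 + Δσ = 58.674 + 34.351 = 93.025 kPa.
Normally consolidated clay, so the full stress increment lies on the virgin compression line:
S_c = C_c·H/(1+e₀)·log₁₀(σ'_f/σ'_0) = 0.19×5.9/(1+1.16)×log₁₀(93.025/58.674)
    = 0.51898 × 0.20015 = 0.1039 m

S_c ≈ 0.104 m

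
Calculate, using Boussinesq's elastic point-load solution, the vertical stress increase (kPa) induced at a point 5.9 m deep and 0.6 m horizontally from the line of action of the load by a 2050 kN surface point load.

Δσ_z ≈ 27.4 kPa

Boussinesq vertical stress below a point load on an elastic half-space:
Δσ_z = 3P/(2πz²) · [1 + (r/z)²]^(−5/2)
r/z = 0.6/5.9 = 0.10169; [1+(r/z)²]^(−5/2) = 0.97461.
Δσ_z = 3×2050/(2π×5.9²) × 0.97461 = 28.118 × 0.97461 = 27.4 kPa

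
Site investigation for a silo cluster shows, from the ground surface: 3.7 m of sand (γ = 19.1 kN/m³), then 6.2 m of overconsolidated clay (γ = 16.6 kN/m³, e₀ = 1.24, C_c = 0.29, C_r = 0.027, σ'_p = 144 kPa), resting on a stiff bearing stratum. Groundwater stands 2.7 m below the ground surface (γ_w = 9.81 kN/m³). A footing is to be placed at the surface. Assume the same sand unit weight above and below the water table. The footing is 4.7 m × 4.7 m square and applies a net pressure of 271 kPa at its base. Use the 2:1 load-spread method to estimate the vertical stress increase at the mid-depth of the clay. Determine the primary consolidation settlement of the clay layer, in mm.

S_c ≈ 14.3 mm

Mid-depth of clay below the ground surface: z = 3.7 + 6.2/2 = 6.8 m.
Total vertical stress at mid-clay: σ_v = 19.1×3.7 + 16.6×3.1 = 122.13 kPa.
Pore pressure: u = 9.81×(6.8 − 2.7) = 40.221 kPa.
Initial effective stress: σ'_0 = σ_v − u = 122.13 − 40.221 = 81.909 kPa.
Stress increase at mid-clay by the 2:1 spreading method:
Δσ = qBL/((B+z)(L+z)) = 271×4.7×4.7/((4.7+6.8)(4.7+6.8)) = 45.266 kPa
Final effective stress: σ'_f = 81.909 + 45.266 = 127.18 kPa.
σ'_f = 127.18 ≤ σ'_p = 144 kPa, so the clay remains overconsolidated and only the recompression index applies:
S_c = C_r·H/(1+e₀)·log₁₀(σ'_f/σ'_0) = 0.027×6.2/2.24×log₁₀(127.18/81.909)
    = 0.074733 × 0.19109 = 0.01428 m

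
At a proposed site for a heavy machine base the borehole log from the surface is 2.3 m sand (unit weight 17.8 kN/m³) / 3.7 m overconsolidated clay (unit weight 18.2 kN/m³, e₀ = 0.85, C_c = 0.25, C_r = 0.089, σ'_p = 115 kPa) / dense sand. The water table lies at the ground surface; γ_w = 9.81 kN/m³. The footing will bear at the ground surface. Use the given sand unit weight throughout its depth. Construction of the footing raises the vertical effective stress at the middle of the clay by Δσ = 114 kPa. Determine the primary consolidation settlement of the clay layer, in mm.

Mid-depth of clay below the ground surface: z = 2.3 + 3.7/2 = 4.15 m.
Total vertical stress at mid-clay: σ_v = 17.8×2.3 + 18.2×1.85 = 74.61 kPa.
Pore pressure: u = 9.81×(4.15 − 0) = 40.712 kPa.
Initial effective stress: σ'_0 = σ_v − u = 74.61 − 40.712 = 33.898 kPa.
Final effective stress: σ'_f = 33.898 + 114 = 147.9 kPa.
σ'_f = 147.9 > σ'_p = 115 kPa, so the stress path crosses the preconsolidation pressure — recompression up to σ'_p, then virgin compression beyond:
S_c = H/(1+e₀)·[C_r·log₁₀(σ'_p/σ'_0) + C_c·log₁₀(σ'_f/σ'_p)]
    = 3.7/1.85 × [0.089×log₁₀(115/33.898) + 0.25×log₁₀(147.9/115)]
    = 2 × [0.047217 + 0.027318] = 0.1491 m

S_c ≈ 149 mm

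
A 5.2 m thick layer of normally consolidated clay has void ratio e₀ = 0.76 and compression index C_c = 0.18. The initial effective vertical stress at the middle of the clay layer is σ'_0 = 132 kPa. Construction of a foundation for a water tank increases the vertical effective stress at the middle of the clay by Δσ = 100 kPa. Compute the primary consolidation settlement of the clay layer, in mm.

Final effective stress: σ'_f = σ'_0 + Δσ = 132 + 100 = 232 kPa.
Normally consolidated clay, so the full stress increment lies on the virgin compression line:
S_c = C_c·H/(1+e₀)·log₁₀(σ'_f/σ'_0) = 0.18×5.2/(1+0.76)×log₁₀(232/132)
    = 0.53182 × 0.24491 = 0.1302 m

S_c ≈ 130 mm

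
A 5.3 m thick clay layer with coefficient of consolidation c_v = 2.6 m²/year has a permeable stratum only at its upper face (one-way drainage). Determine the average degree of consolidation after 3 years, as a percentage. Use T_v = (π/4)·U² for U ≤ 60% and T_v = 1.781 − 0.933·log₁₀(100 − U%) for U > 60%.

U ≈ 59.5 %

Drainage path length: H_d = H = 5.3 m (single drainage).
T_v = c_v·t/H_d² = 2.6×3/5.3² = 0.27768.
T_v = 0.27768 corresponds to the U ≤ 60% branch:
U = √(4T_v/π) = 0.5946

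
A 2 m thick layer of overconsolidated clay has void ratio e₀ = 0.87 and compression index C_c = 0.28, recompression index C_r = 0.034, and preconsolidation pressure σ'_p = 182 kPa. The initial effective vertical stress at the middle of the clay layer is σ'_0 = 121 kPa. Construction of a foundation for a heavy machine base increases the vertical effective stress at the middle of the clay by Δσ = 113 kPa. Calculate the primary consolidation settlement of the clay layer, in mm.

S_c ≈ 39.1 mm

Final effective stress: σ'_f = 121 + 113 = 234 kPa.
σ'_f = 234 > σ'_p = 182 kPa, so the stress path crosses the preconsolidation pressure — recompression up to σ'_p, then virgin compression beyond:
S_c = H/(1+e₀)·[C_r·log₁₀(σ'_p/σ'_0) + C_c·log₁₀(σ'_f/σ'_p)]
    = 2/1.87 × [0.034×log₁₀(182/121) + 0.28×log₁₀(234/182)]
    = 1.0695 × [0.0060277 + 0.03056] = 0.03913 m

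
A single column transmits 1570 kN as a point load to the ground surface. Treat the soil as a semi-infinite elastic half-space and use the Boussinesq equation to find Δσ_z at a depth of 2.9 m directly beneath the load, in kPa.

Δσ_z ≈ 89.1 kPa

Boussinesq vertical stress below a point load on an elastic half-space:
Δσ_z = 3P/(2πz²) · [1 + (r/z)²]^(−5/2)
r/z = 0/2.9 = 0; [1+(r/z)²]^(−5/2) = 1.
Δσ_z = 3×1570/(2π×2.9²) × 1 = 89.134 × 1 = 89.13 kPa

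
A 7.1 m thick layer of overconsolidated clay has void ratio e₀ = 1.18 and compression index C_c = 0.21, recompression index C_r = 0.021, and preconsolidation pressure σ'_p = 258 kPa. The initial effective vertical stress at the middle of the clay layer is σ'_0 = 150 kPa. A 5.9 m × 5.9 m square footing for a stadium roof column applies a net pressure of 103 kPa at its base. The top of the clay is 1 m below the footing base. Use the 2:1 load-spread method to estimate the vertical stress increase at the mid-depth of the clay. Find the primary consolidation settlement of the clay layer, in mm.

S_c ≈ 5.88 mm

Mid-depth of clay below the footing base: z = 1 + 7.1/2 = 4.55 m.
Stress increase at mid-clay by the 2:1 spreading method:
Δσ = qBL/((B+z)(L+z)) = 103×5.9×5.9/((5.9+4.55)(5.9+4.55)) = 32.833 kPa
Final effective stress: σ'_f = 150 + 32.833 = 182.83 kPa.
σ'_f = 182.83 ≤ σ'_p = 258 kPa, so the clay remains overconsolidated and only the recompression index applies:
S_c = C_r·H/(1+e₀)·log₁₀(σ'_f/σ'_0) = 0.021×7.1/2.18×log₁₀(182.83/150)
    = 0.068395 × 0.085956 = 0.005879 m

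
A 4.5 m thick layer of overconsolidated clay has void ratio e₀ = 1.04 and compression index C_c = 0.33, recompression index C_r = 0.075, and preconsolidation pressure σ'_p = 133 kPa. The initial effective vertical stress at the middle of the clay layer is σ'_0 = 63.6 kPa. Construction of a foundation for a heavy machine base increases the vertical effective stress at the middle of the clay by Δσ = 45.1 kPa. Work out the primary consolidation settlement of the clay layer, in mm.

Final effective stress: σ'_f = 63.6 + 45.1 = 108.7 kPa.
σ'_f = 108.7 ≤ σ'_p = 133 kPa, so the clay remains overconsolidated and only the recompression index applies:
S_c = C_r·H/(1+e₀)·log₁₀(σ'_f/σ'_0) = 0.075×4.5/2.04×log₁₀(108.7/63.6)
    = 0.16544 × 0.23277 = 0.03851 m

S_c ≈ 38.5 mm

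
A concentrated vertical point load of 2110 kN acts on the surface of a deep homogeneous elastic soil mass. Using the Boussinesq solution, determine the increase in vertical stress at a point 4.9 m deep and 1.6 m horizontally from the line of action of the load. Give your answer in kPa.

Δσ_z ≈ 32.6 kPa

Boussinesq vertical stress below a point load on an elastic half-space:
Δσ_z = 3P/(2πz²) · [1 + (r/z)²]^(−5/2)
r/z = 1.6/4.9 = 0.32653; [1+(r/z)²]^(−5/2) = 0.77625.
Δσ_z = 3×2110/(2π×4.9²) × 0.77625 = 41.96 × 0.77625 = 32.57 kPa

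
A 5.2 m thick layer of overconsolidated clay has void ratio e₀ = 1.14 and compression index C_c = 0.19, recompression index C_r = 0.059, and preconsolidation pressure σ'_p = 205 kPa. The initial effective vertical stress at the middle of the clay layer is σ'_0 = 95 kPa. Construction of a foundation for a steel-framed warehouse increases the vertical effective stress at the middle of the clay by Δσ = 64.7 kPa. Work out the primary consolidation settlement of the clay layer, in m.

S_c ≈ 0.0323 m

Final effective stress: σ'_f = 95 + 64.7 = 159.7 kPa.
σ'_f = 159.7 ≤ σ'_p = 205 kPa, so the clay remains overconsolidated and only the recompression index applies:
S_c = C_r·H/(1+e₀)·log₁₀(σ'_f/σ'_0) = 0.059×5.2/2.14×log₁₀(159.7/95)
    = 0.14336 × 0.22558 = 0.03234 m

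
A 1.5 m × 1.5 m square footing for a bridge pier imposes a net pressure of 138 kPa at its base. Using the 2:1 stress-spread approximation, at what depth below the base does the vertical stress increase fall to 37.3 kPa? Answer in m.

2:1 spreading — at depth z the loaded area has grown by z in each plan dimension:
qB²/(B+z)² = Δσ_z ⇒ z = B(√(q/Δσ_z) − 1) = 1.5×(√(138/37.3) − 1) = 1.385 m

z ≈ 1.39 m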